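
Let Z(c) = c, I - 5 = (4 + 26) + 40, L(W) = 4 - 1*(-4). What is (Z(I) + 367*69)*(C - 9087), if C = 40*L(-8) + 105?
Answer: -219997476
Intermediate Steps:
L(W) = 8 (L(W) = 4 + 4 = 8)
I = 75 (I = 5 + ((4 + 26) + 40) = 5 + (30 + 40) = 5 + 70 = 75)
C = 425 (C = 40*8 + 105 = 320 + 105 = 425)
(Z(I) + 367*69)*(C - 9087) = (75 + 367*69)*(425 - 9087) = (75 + 25323)*(-8662) = 25398*(-8662) = -219997476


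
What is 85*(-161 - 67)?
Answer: -19380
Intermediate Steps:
85*(-161 - 67) = 85*(-228) = -19380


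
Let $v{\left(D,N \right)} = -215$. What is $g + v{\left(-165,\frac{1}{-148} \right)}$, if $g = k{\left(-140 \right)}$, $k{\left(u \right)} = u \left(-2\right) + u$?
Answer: $-75$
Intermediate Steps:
$k{\left(u \right)} = - u$ ($k{\left(u \right)} = - 2 u + u = - u$)
$g = 140$ ($g = \left(-1\right) \left(-140\right) = 140$)
$g + v{\left(-165,\frac{1}{-148} \right)} = 140 - 215 = -75$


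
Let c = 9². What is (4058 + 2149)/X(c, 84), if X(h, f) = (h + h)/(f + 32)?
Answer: 120002/27 ≈ 4444.5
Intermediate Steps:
c = 81
X(h, f) = 2*h/(32 + f) (X(h, f) = (2*h)/(32 + f) = 2*h/(32 + f))
(4058 + 2149)/X(c, 84) = (4058 + 2149)/((2*81/(32 + 84))) = 6207/((2*81/116)) = 6207/((2*81*(1/116))) = 6207/(81/58) = 6207*(58/81) = 120002/27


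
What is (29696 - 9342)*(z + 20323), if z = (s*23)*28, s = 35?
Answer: 872433502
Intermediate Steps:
z = 22540 (z = (35*23)*28 = 805*28 = 22540)
(29696 - 9342)*(z + 20323) = (29696 - 9342)*(22540 + 20323) = 20354*42863 = 872433502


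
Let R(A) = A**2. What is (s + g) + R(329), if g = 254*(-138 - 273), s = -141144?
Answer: -137297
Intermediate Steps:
g = -104394 (g = 254*(-411) = -104394)
(s + g) + R(329) = (-141144 - 104394) + 329**2 = -245538 + 108241 = -137297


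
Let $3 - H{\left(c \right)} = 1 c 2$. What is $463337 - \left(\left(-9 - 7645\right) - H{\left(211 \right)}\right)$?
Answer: $470572$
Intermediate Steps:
$H{\left(c \right)} = 3 - 2 c$ ($H{\left(c \right)} = 3 - 1 c 2 = 3 - c 2 = 3 - 2 c$)
$463337 - \left(\left(-9 - 7645\right) - H{\left(211 \right)}\right) = 463337 - \left(\left(-9 - 7645\right) - \left(3 - 422\right)\right) = 463337 - \left(-7654 - -419\right) = 463337 - \left(-7654 + 419\right) = 463337 - -7235 = 463337 + 7235 = 470572$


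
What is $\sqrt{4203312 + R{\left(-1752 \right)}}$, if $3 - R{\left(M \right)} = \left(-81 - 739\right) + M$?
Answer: $\sqrt{4205887} \approx 2050.8$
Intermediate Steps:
$R{\left(M \right)} = 823 - M$ ($R{\left(M \right)} = 3 - \left(\left(-81 - 739\right) + M\right) = 3 - \left(-820 + M\right) = 823 - M$)
$\sqrt{4203312 + R{\left(-1752 \right)}} = \sqrt{4203312 + \left(823 - -1752\right)} = \sqrt{4203312 + \left(823 + 1752\right)} = \sqrt{4203312 + 2575} = \sqrt{4205887}$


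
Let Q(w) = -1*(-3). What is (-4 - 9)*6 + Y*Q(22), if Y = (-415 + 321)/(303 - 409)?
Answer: -3993/53 ≈ -75.340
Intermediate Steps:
Q(w) = 3
Y = 47/53 (Y = -94/(-106) = -94*(-1/106) = 47/53 ≈ 0.88679)
(-4 - 9)*6 + Y*Q(22) = (-4 - 9)*6 + (47/53)*3 = -13*6 + 141/53 = -78 + 141/53 = -3993/53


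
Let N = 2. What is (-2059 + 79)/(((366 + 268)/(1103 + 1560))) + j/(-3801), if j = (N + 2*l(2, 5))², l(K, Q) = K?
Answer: -3340284594/401639 ≈ -8316.6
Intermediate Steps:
j = 36 (j = (2 + 2*2)² = (2 + 4)² = 6² = 36)
(-2059 + 79)/(((366 + 268)/(1103 + 1560))) + j/(-3801) = (-2059 + 79)/(((366 + 268)/(1103 + 1560))) + 36/(-3801) = -1980/(634/2663) + 36*(-1/3801) = -1980/(634*(1/2663)) - 12/1267 = -1980/634/2663 - 12/1267 = -1980*2663/634 - 12/1267 = -2636370/317 - 12/1267 = -3340284594/401639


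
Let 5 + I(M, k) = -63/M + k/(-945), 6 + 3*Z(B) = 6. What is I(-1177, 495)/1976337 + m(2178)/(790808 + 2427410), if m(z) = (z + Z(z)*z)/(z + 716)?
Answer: -576439364898233/227478706272891915534 ≈ -2.5340e-6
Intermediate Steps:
Z(B) = 0 (Z(B) = -2 + (⅓)*6 = -2 + 2 = 0)
m(z) = z/(716 + z) (m(z) = (z + 0*z)/(z + 716) = (z + 0)/(716 + z) = z/(716 + z))
I(M, k) = -5 - 63/M - k/945 (I(M, k) = -5 + (-63/M + k/(-945)) = -5 + (-63/M + k*(-1/945)) = -5 + (-63/M - k/945) = -5 - 63/M - k/945)
I(-1177, 495)/1976337 + m(2178)/(790808 + 2427410) = (-5 - 63/(-1177) - 1/945*495)/1976337 + (2178/(716 + 2178))/(790808 + 2427410) = (-5 - 63*(-1/1177) - 11/21)*(1/1976337) + (2178/2894)/3218218 = (-5 + 63/1177 - 11/21)*(1/1976337) + (2178*(1/2894))*(1/3218218) = -135209/24717*1/1976337 + (1089/1447)*(1/3218218) = -135209/48849121629 + 1089/4656761446 = -576439364898233/227478706272891915534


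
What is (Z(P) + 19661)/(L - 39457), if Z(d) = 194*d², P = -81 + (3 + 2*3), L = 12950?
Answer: -1025357/26507 ≈ -38.682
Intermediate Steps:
P = -72 (P = -81 + (3 + 6) = -81 + 9 = -72)
(Z(P) + 19661)/(L - 39457) = (194*(-72)² + 19661)/(12950 - 39457) = (194*5184 + 19661)/(-26507) = (1005696 + 19661)*(-1/26507) = 1025357*(-1/26507) = -1025357/26507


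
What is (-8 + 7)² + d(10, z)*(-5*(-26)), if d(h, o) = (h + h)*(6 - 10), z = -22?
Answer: -10399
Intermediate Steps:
d(h, o) = -8*h (d(h, o) = (2*h)*(-4) = -8*h)
(-8 + 7)² + d(10, z)*(-5*(-26)) = (-8 + 7)² + (-8*10)*(-5*(-26)) = (-1)² - 80*130 = 1 - 10400 = -10399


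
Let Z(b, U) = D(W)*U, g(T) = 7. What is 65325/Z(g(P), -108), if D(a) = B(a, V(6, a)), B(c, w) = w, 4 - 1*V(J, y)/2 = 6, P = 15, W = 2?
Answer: 21775/144 ≈ 151.22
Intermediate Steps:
V(J, y) = -4 (V(J, y) = 8 - 2*6 = 8 - 12 = -4)
D(a) = -4
Z(b, U) = -4*U
65325/Z(g(P), -108) = 65325/((-4*(-108))) = 65325/432 = 65325*(1/432) = 21775/144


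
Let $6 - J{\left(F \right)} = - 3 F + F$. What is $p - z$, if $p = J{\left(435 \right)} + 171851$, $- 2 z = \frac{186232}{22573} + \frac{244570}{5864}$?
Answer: $\frac{22866846343873}{132368072} \approx 1.7275 \cdot 10^{5}$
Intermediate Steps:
$J{\left(F \right)} = 6 + 2 F$ ($J{\left(F \right)} = 6 - \left(- 3 F + F\right) = 6 - - 2 F = 6 + 2 F$)
$z = - \frac{3306371529}{132368072}$ ($z = - \frac{\frac{186232}{22573} + \frac{244570}{5864}}{2} = - \frac{186232 \cdot \frac{1}{22573} + 244570 \cdot \frac{1}{5864}}{2} = - \frac{\frac{186232}{22573} + \frac{122285}{2932}}{2} = \left(- \frac{1}{2}\right) \frac{3306371529}{66184036} = - \frac{3306371529}{132368072} \approx -24.979$)
$p = 172727$ ($p = \left(6 + 2 \cdot 435\right) + 171851 = \left(6 + 870\right) + 171851 = 876 + 171851 = 172727$)
$p - z = 172727 - - \frac{3306371529}{132368072} = 172727 + \frac{3306371529}{132368072} = \frac{22866846343873}{132368072}$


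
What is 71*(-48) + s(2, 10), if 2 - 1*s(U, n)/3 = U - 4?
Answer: -3396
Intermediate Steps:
s(U, n) = 18 - 3*U (s(U, n) = 6 - 3*(U - 4) = 6 - 3*(-4 + U) = 6 + (12 - 3*U) = 18 - 3*U)
71*(-48) + s(2, 10) = 71*(-48) + (18 - 3*2) = -3408 + (18 - 6) = -3408 + 12 = -3396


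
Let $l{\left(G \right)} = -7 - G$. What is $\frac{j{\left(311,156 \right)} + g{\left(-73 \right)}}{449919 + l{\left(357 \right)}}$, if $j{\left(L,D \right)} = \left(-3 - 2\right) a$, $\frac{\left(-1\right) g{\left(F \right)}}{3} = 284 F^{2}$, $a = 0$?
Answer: $- \frac{4540308}{449555} \approx -10.1$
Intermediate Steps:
$g{\left(F \right)} = - 852 F^{2}$ ($g{\left(F \right)} = - 3 \cdot 284 F^{2} = - 852 F^{2}$)
$j{\left(L,D \right)} = 0$ ($j{\left(L,D \right)} = \left(-3 - 2\right) 0 = \left(-5\right) 0 = 0$)
$\frac{j{\left(311,156 \right)} + g{\left(-73 \right)}}{449919 + l{\left(357 \right)}} = \frac{0 - 852 \left(-73\right)^{2}}{449919 - 364} = \frac{0 - 4540308}{449919 - 364} = - \frac{4540308}{449555}$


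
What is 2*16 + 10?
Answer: 42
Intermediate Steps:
2*16 + 10 = 32 + 10 = 42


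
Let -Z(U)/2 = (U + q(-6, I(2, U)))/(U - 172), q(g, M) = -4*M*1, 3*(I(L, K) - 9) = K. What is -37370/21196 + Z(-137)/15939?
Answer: -39439817803/22370035842 ≈ -1.7631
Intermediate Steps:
I(L, K) = 9 + K/3
q(g, M) = -4*M
Z(U) = -2*(-36 - U/3)/(-172 + U) (Z(U) = -2*(U - 4*(9 + U/3))/(U - 172) = -2*(U + (-36 - 4*U/3))/(-172 + U) = -2*(-36 - U/3)/(-172 + U))
-37370/21196 + Z(-137)/15939 = -37370/21196 + (2*(108 - 137)/(3*(-172 - 137)))/15939 = -37370*1/21196 + ((⅔)*(-29)/(-309))*(1/15939) = -18685/10598 + ((⅔)*(-1/309)*(-29))*(1/15939) = -18685/10598 + (58/927)*(1/15939) = -18685/10598 + 58/14775453 = -39439817803/22370035842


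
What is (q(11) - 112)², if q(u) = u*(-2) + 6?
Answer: 16384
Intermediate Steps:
q(u) = 6 - 2*u (q(u) = -2*u + 6 = 6 - 2*u)
(q(11) - 112)² = ((6 - 2*11) - 112)² = ((6 - 22) - 112)² = (-16 - 112)² = (-128)² = 16384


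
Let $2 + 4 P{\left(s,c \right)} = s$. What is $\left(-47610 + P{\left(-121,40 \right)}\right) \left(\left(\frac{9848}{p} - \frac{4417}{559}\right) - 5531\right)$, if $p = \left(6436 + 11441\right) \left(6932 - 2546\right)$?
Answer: $\frac{89657700432987215}{339770262} \approx 2.6388 \cdot 10^{8}$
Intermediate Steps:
$P{\left(s,c \right)} = - \frac{1}{2} + \frac{s}{4}$
$p = 78408522$ ($p = 17877 \cdot 4386 = 78408522$)
$\left(-47610 + P{\left(-121,40 \right)}\right) \left(\left(\frac{9848}{p} - \frac{4417}{559}\right) - 5531\right) = \left(-47610 + \left(- \frac{1}{2} + \frac{1}{4} \left(-121\right)\right)\right) \left(\left(\frac{9848}{78408522} - \frac{4417}{559}\right) - 5531\right) = \left(-47610 - \frac{123}{4}\right) \left(\left(9848 \cdot \frac{1}{78408522} - \frac{4417}{559}\right) - 5531\right) = \left(-47610 - \frac{123}{4}\right) \left(\left(\frac{4924}{39204261} - \frac{4417}{559}\right) - 5531\right) = - \frac{190563 \left(- \frac{4027034147}{509655393} - 5531\right)}{4} = \left(- \frac{190563}{4}\right) \left(- \frac{2822931012830}{509655393}\right) = \frac{89657700432987215}{339770262}$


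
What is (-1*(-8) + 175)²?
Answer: 33489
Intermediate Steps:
(-1*(-8) + 175)² = (8 + 175)² = 183² = 33489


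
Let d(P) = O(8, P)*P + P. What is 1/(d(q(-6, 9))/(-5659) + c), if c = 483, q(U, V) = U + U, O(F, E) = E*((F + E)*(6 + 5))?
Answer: 5659/2739645 ≈ 0.0020656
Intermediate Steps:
O(F, E) = E*(11*E + 11*F) (O(F, E) = E*((E + F)*11) = E*(11*E + 11*F))
q(U, V) = 2*U
d(P) = P + 11*P**2*(8 + P) (d(P) = (11*P*(P + 8))*P + P = (11*P*(8 + P))*P + P = 11*P**2*(8 + P) + P = P + 11*P**2*(8 + P))
1/(d(q(-6, 9))/(-5659) + c) = 1/(((2*(-6))*(1 + 11*(2*(-6))*(8 + 2*(-6))))/(-5659) + 483) = 1/(-12*(1 + 11*(-12)*(8 - 12))*(-1/5659) + 483) = 1/(-12*(1 + 11*(-12)*(-4))*(-1/5659) + 483) = 1/(-12*(1 + 528)*(-1/5659) + 483) = 1/(-12*529*(-1/5659) + 483) = 1/(-6348*(-1/5659) + 483) = 1/(6348/5659 + 483) = 1/(2739645/5659) = 5659/2739645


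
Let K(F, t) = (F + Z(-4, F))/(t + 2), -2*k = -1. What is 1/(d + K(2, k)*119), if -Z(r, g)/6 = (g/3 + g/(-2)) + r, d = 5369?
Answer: 5/33509 ≈ 0.00014921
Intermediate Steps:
k = 1/2 (k = -1/2*(-1) = 1/2 ≈ 0.50000)
Z(r, g) = g - 6*r (Z(r, g) = -6*((g/3 + g/(-2)) + r) = -6*((g*(1/3) + g*(-1/2)) + r) = -6*((g/3 - g/2) + r) = -6*(-g/6 + r) = -6*(r - g/6) = g - 6*r)
K(F, t) = (24 + 2*F)/(2 + t) (K(F, t) = (F + (F - 6*(-4)))/(t + 2) = (F + (F + 24))/(2 + t) = (F + (24 + F))/(2 + t) = (24 + 2*F)/(2 + t))
1/(d + K(2, k)*119) = 1/(5369 + (2*(12 + 2)/(2 + 1/2))*119) = 1/(5369 + (2*14/(5/2))*119) = 1/(5369 + (2*(2/5)*14)*119) = 1/(5369 + (56/5)*119) = 1/(5369 + 6664/5) = 1/(33509/5) = 5/33509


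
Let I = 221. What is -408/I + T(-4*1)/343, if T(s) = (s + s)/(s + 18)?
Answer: -57676/31213 ≈ -1.8478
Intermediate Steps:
T(s) = 2*s/(18 + s) (T(s) = (2*s)/(18 + s) = 2*s/(18 + s))
-408/I + T(-4*1)/343 = -408/221 + (2*(-4*1)/(18 - 4*1))/343 = -408*1/221 + (2*(-4)/(18 - 4))*(1/343) = -24/13 + (2*(-4)/14)*(1/343) = -24/13 + (2*(-4)*(1/14))*(1/343) = -24/13 - 4/7*1/343 = -24/13 - 4/2401 = -57676/31213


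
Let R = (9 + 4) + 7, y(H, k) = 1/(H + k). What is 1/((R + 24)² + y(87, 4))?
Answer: 91/176177 ≈ 0.00051653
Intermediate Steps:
R = 20 (R = 13 + 7 = 20)
1/((R + 24)² + y(87, 4)) = 1/((20 + 24)² + 1/(87 + 4)) = 1/(44² + 1/91) = 1/(1936 + 1/91) = 1/(176177/91) = 91/176177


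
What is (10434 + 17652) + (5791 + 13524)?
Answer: 47401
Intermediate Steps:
(10434 + 17652) + (5791 + 13524) = 28086 + 19315 = 47401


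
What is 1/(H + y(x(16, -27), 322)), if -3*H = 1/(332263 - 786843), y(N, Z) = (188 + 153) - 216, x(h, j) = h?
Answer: 1363740/170467501 ≈ 0.0080000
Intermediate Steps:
y(N, Z) = 125 (y(N, Z) = 341 - 216 = 125)
H = 1/1363740 (H = -1/(3*(332263 - 786843)) = -⅓/(-454580) = -⅓*(-1/454580) = 1/1363740 ≈ 7.3328e-7)
1/(H + y(x(16, -27), 322)) = 1/(1/1363740 + 125) = 1/(170467501/1363740) = 1363740/170467501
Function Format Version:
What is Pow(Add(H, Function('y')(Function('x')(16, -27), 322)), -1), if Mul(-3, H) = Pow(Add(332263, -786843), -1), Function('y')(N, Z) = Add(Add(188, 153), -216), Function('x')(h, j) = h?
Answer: Rational(1363740, 170467501) ≈ 0.0080000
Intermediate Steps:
Function('y')(N, Z) = 125 (Function('y')(N, Z) = Add(341, -216) = 125)
H = Rational(1, 1363740) (H = Mul(Rational(-1, 3), Pow(Add(332263, -786843), -1)) = Mul(Rational(-1, 3), Pow(-454580, -1)) = Mul(Rational(-1, 3), Rational(-1, 454580)) = Rational(1, 1363740) ≈ 7.3328e-7)
Pow(Add(H, Function('y')(Function('x')(16, -27), 322)), -1) = Pow(Add(Rational(1, 1363740), 125), -1) = Pow(Rational(170467501, 1363740), -1) = Rational(1363740, 170467501)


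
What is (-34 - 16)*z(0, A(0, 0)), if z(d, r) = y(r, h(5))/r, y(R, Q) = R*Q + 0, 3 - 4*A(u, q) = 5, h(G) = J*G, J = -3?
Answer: 750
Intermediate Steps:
h(G) = -3*G
A(u, q) = -1/2 (A(u, q) = 3/4 - 1/4*5 = 3/4 - 5/4 = -1/2)
y(R, Q) = Q*R (y(R, Q) = Q*R + 0 = Q*R)
z(d, r) = -15 (z(d, r) = ((-3*5)*r)/r = (-15*r)/r = -15)
(-34 - 16)*z(0, A(0, 0)) = (-34 - 16)*(-15) = -50*(-15) = 750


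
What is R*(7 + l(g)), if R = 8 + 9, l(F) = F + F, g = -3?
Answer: 17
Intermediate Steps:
l(F) = 2*F
R = 17
R*(7 + l(g)) = 17*(7 + 2*(-3)) = 17*(7 - 6) = 17*1 = 17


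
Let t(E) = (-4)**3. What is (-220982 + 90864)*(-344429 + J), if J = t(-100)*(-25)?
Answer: 44608223822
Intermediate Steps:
t(E) = -64
J = 1600 (J = -64*(-25) = 1600)
(-220982 + 90864)*(-344429 + J) = (-220982 + 90864)*(-344429 + 1600) = -130118*(-342829) = 44608223822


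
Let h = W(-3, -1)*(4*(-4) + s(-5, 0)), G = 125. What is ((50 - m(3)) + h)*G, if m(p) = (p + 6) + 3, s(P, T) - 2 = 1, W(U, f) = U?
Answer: 9625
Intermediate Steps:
s(P, T) = 3 (s(P, T) = 2 + 1 = 3)
m(p) = 9 + p (m(p) = (6 + p) + 3 = 9 + p)
h = 39 (h = -3*(4*(-4) + 3) = -3*(-16 + 3) = -3*(-13) = 39)
((50 - m(3)) + h)*G = ((50 - (9 + 3)) + 39)*125 = ((50 - 1*12) + 39)*125 = ((50 - 12) + 39)*125 = (38 + 39)*125 = 77*125 = 9625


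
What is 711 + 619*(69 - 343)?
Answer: -168895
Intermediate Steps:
711 + 619*(69 - 343) = 711 + 619*(-274) = 711 - 169606 = -168895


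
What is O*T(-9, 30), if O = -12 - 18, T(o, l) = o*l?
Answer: 8100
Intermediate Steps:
T(o, l) = l*o
O = -30
O*T(-9, 30) = -900*(-9) = -30*(-270) = 8100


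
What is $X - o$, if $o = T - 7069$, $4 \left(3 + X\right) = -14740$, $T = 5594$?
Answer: $-2213$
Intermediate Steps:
$X = -3688$ ($X = -3 + \frac{1}{4} \left(-14740\right) = -3 - 3685 = -3688$)
$o = -1475$ ($o = 5594 - 7069 = -1475$)
$X - o = -3688 - -1475 = -3688 + 1475 = -2213$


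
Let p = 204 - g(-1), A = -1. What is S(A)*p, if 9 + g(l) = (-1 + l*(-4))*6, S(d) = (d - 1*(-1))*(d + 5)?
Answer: 0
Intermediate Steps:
S(d) = (1 + d)*(5 + d) (S(d) = (d + 1)*(5 + d) = (1 + d)*(5 + d))
g(l) = -15 - 24*l (g(l) = -9 + (-1 + l*(-4))*6 = -9 + (-1 - 4*l)*6 = -9 + (-6 - 24*l) = -15 - 24*l)
p = 195 (p = 204 - (-15 - 24*(-1)) = 204 - (-15 + 24) = 204 - 1*9 = 204 - 9 = 195)
S(A)*p = (5 + (-1)² + 6*(-1))*195 = (5 + 1 - 6)*195 = 0*195 = 0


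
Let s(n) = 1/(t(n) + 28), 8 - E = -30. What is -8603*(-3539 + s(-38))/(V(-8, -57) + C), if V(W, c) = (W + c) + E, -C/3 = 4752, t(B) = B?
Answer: -101489591/47610 ≈ -2131.7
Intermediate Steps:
E = 38 (E = 8 - 1*(-30) = 8 + 30 = 38)
C = -14256 (C = -3*4752 = -14256)
s(n) = 1/(28 + n) (s(n) = 1/(n + 28) = 1/(28 + n))
V(W, c) = 38 + W + c (V(W, c) = (W + c) + 38 = 38 + W + c)
-8603*(-3539 + s(-38))/(V(-8, -57) + C) = -8603*(-3539 + 1/(28 - 38))/((38 - 8 - 57) - 14256) = -8603*(-3539 + 1/(-10))/(-27 - 14256) = -8603/((-14283/(-3539 - ⅒))) = -8603/((-14283/(-35391/10))) = -8603/((-14283*(-10/35391))) = -8603/47610/11797 = -8603*11797/47610 = -101489591/47610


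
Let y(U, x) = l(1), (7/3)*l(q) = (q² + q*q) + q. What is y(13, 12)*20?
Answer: 180/7 ≈ 25.714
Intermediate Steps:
l(q) = 3*q/7 + 6*q²/7 (l(q) = 3*((q² + q*q) + q)/7 = 3*((q² + q²) + q)/7 = 3*(2*q² + q)/7 = 3*(q + 2*q²)/7 = 3*q/7 + 6*q²/7)
y(U, x) = 9/7 (y(U, x) = (3/7)*1*(1 + 2*1) = (3/7)*1*(1 + 2) = (3/7)*1*3 = 9/7)
y(13, 12)*20 = (9/7)*20 = 180/7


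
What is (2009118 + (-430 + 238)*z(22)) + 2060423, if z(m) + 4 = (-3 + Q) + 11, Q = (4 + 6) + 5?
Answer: 4065893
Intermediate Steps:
Q = 15 (Q = 10 + 5 = 15)
z(m) = 19 (z(m) = -4 + ((-3 + 15) + 11) = -4 + (12 + 11) = -4 + 23 = 19)
(2009118 + (-430 + 238)*z(22)) + 2060423 = (2009118 + (-430 + 238)*19) + 2060423 = (2009118 - 192*19) + 2060423 = (2009118 - 3648) + 2060423 = 2005470 + 2060423 = 4065893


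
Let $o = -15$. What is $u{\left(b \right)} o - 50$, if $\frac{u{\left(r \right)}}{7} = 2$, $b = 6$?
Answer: $-260$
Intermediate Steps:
$u{\left(r \right)} = 14$ ($u{\left(r \right)} = 7 \cdot 2 = 14$)
$u{\left(b \right)} o - 50 = 14 \left(-15\right) - 50 = -210 - 50 = -260$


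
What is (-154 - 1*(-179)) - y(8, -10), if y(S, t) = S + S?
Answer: 9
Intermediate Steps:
y(S, t) = 2*S
(-154 - 1*(-179)) - y(8, -10) = (-154 - 1*(-179)) - 2*8 = (-154 + 179) - 1*16 = 25 - 16 = 9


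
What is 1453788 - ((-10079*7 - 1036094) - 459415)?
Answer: 3019850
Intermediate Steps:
1453788 - ((-10079*7 - 1036094) - 459415) = 1453788 - ((-70553 - 1036094) - 459415) = 1453788 - (-1106647 - 459415) = 1453788 - 1*(-1566062) = 1453788 + 1566062 = 3019850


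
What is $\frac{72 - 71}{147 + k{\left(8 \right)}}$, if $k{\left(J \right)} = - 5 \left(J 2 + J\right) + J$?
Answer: $\frac{1}{35} \approx 0.028571$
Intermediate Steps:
$k{\left(J \right)} = - 14 J$ ($k{\left(J \right)} = - 5 \left(2 J + J\right) + J = - 5 \cdot 3 J + J = - 15 J + J = - 14 J$)
$\frac{72 - 71}{147 + k{\left(8 \right)}} = \frac{72 - 71}{147 - 112} = \frac{1}{147 - 112} \cdot 1 = \frac{1}{35} \cdot 1 = \frac{1}{35}$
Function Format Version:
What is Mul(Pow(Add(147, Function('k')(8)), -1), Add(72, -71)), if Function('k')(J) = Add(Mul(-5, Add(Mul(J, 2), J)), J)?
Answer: Rational(1, 35) ≈ 0.028571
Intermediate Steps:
Function('k')(J) = Mul(-14, J) (Function('k')(J) = Add(Mul(-5, Add(Mul(2, J), J)), J) = Add(Mul(-5, Mul(3, J)), J) = Add(Mul(-15, J), J) = Mul(-14, J))
Mul(Pow(Add(147, Function('k')(8)), -1), Add(72, -71)) = Mul(Pow(Add(147, Mul(-14, 8)), -1), Add(72, -71)) = Mul(Pow(Add(147, -112), -1), 1) = Mul(Pow(35, -1), 1) = Mul(Rational(1, 35), 1) = Rational(1, 35)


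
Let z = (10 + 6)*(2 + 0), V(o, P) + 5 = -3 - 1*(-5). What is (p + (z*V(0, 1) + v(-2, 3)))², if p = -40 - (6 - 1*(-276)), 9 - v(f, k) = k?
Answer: 169744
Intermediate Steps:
V(o, P) = -3 (V(o, P) = -5 + (-3 - 1*(-5)) = -5 + (-3 + 5) = -5 + 2 = -3)
v(f, k) = 9 - k
z = 32 (z = 16*2 = 32)
p = -322 (p = -40 - (6 + 276) = -40 - 1*282 = -40 - 282 = -322)
(p + (z*V(0, 1) + v(-2, 3)))² = (-322 + (32*(-3) + (9 - 1*3)))² = (-322 + (-96 + (9 - 3)))² = (-322 + (-96 + 6))² = (-322 - 90)² = (-412)² = 169744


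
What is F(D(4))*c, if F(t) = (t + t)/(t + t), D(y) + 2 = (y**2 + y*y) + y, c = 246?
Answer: 246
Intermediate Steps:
D(y) = -2 + y + 2*y**2 (D(y) = -2 + ((y**2 + y*y) + y) = -2 + ((y**2 + y**2) + y) = -2 + (2*y**2 + y) = -2 + (y + 2*y**2) = -2 + y + 2*y**2)
F(t) = 1 (F(t) = (2*t)/((2*t)) = (2*t)*(1/(2*t)) = 1)
F(D(4))*c = 1*246 = 246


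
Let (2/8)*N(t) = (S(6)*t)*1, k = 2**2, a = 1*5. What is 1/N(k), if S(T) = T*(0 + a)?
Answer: 1/480 ≈ 0.0020833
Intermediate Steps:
a = 5
S(T) = 5*T (S(T) = T*(0 + 5) = T*5 = 5*T)
k = 4
N(t) = 120*t (N(t) = 4*(((5*6)*t)*1) = 4*((30*t)*1) = 4*(30*t) = 120*t)
1/N(k) = 1/(120*4) = 1/480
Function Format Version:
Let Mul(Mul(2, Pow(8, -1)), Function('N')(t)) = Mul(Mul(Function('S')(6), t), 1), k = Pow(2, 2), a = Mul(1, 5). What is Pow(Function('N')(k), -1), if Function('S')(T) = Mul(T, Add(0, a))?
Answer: Rational(1, 480) ≈ 0.0020833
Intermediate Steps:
a = 5
Function('S')(T) = Mul(5, T) (Function('S')(T) = Mul(T, Add(0, 5)) = Mul(T, 5) = Mul(5, T))
k = 4
Function('N')(t) = Mul(120, t) (Function('N')(t) = Mul(4, Mul(Mul(Mul(5, 6), t), 1)) = Mul(4, Mul(Mul(30, t), 1)) = Mul(4, Mul(30, t)) = Mul(120, t))
Pow(Function('N')(k), -1) = Pow(Mul(120, 4), -1) = Pow(480, -1) = Rational(1, 480)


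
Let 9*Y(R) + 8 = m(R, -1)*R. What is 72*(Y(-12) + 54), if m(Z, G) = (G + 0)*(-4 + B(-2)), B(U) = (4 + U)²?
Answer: 3824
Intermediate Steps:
m(Z, G) = 0 (m(Z, G) = (G + 0)*(-4 + (4 - 2)²) = G*(-4 + 2²) = G*(-4 + 4) = G*0 = 0)
Y(R) = -8/9 (Y(R) = -8/9 + (0*R)/9 = -8/9 + (⅑)*0 = -8/9 + 0 = -8/9)
72*(Y(-12) + 54) = 72*(-8/9 + 54) = 72*(478/9) = 3824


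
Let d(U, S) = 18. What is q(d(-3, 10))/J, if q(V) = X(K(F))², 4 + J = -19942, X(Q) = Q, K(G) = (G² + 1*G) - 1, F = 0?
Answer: -1/19946 ≈ -5.0135e-5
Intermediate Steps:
K(G) = -1 + G + G² (K(G) = (G² + G) - 1 = (G + G²) - 1 = -1 + G + G²)
J = -19946 (J = -4 - 19942 = -19946)
q(V) = 1 (q(V) = (-1 + 0 + 0²)² = (-1 + 0 + 0)² = (-1)² = 1)
q(d(-3, 10))/J = 1/(-19946) = 1*(-1/19946) = -1/19946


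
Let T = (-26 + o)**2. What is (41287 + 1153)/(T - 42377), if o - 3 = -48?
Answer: -5305/4667 ≈ -1.1367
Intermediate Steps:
o = -45 (o = 3 - 48 = -45)
T = 5041 (T = (-26 - 45)**2 = (-71)**2 = 5041)
(41287 + 1153)/(T - 42377) = (41287 + 1153)/(5041 - 42377) = 42440/(-37336) = 42440*(-1/37336) = -5305/4667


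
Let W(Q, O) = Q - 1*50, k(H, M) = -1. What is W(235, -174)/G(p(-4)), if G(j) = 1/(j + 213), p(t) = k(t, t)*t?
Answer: 40145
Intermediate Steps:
W(Q, O) = -50 + Q (W(Q, O) = Q - 50 = -50 + Q)
p(t) = -t
G(j) = 1/(213 + j)
W(235, -174)/G(p(-4)) = (-50 + 235)/(1/(213 - 1*(-4))) = 185/(1/(213 + 4)) = 185/(1/217) = 185*217 = 40145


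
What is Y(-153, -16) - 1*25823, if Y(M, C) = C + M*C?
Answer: -23391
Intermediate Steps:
Y(M, C) = C + C*M
Y(-153, -16) - 1*25823 = -16*(1 - 153) - 1*25823 = -16*(-152) - 25823 = 2432 - 25823 = -23391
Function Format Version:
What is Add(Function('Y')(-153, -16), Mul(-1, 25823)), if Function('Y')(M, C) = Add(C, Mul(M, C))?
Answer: -23391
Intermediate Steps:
Function('Y')(M, C) = Add(C, Mul(C, M))
Add(Function('Y')(-153, -16), Mul(-1, 25823)) = Add(Mul(-16, Add(1, -153)), Mul(-1, 25823)) = Add(Mul(-16, -152), -25823) = Add(2432, -25823) = -23391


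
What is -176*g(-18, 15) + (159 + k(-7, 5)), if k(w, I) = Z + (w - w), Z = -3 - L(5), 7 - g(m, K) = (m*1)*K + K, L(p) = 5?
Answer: -45961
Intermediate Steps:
g(m, K) = 7 - K - K*m (g(m, K) = 7 - ((m*1)*K + K) = 7 - (m*K + K) = 7 - (K*m + K) = 7 - (K + K*m) = 7 + (-K - K*m) = 7 - K - K*m)
Z = -8 (Z = -3 - 1*5 = -3 - 5 = -8)
k(w, I) = -8 (k(w, I) = -8 + (w - w) = -8 + 0 = -8)
-176*g(-18, 15) + (159 + k(-7, 5)) = -176*(7 - 1*15 - 1*15*(-18)) + (159 - 8) = -176*(7 - 15 + 270) + 151 = -176*262 + 151 = -46112 + 151 = -45961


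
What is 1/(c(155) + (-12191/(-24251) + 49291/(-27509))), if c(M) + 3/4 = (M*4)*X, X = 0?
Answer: -2668483036/5441337565 ≈ -0.49041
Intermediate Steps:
c(M) = -¾ (c(M) = -¾ + (M*4)*0 = -¾ + (4*M)*0 = -¾ + 0 = -¾)
1/(c(155) + (-12191/(-24251) + 49291/(-27509))) = 1/(-¾ + (-12191/(-24251) + 49291/(-27509))) = 1/(-¾ + (-12191*(-1/24251) + 49291*(-1/27509))) = 1/(-¾ + (12191/24251 - 49291/27509)) = 1/(-¾ - 859993822/667120759) = 1/(-5441337565/2668483036) = -2668483036/5441337565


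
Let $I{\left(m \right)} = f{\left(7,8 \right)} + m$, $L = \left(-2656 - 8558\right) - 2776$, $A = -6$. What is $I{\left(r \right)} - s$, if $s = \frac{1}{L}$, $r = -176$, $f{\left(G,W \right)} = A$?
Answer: $- \frac{2546179}{13990} \approx -182.0$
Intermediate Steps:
$f{\left(G,W \right)} = -6$
$L = -13990$ ($L = -11214 - 2776 = -13990$)
$I{\left(m \right)} = -6 + m$
$s = - \frac{1}{13990}$ ($s = \frac{1}{-13990} = - \frac{1}{13990} \approx -7.148 \cdot 10^{-5}$)
$I{\left(r \right)} - s = \left(-6 - 176\right) - - \frac{1}{13990} = -182 + \frac{1}{13990} = - \frac{2546179}{13990}$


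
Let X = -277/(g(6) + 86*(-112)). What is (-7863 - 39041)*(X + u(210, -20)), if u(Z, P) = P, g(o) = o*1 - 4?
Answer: 4510358996/4815 ≈ 9.3673e+5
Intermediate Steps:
g(o) = -4 + o (g(o) = o - 4 = -4 + o)
X = 277/9630 (X = -277/((-4 + 6) + 86*(-112)) = -277/(2 - 9632) = -277/(-9630) = -277*(-1/9630) = 277/9630 ≈ 0.028764)
(-7863 - 39041)*(X + u(210, -20)) = (-7863 - 39041)*(277/9630 - 20) = -46904*(-192323/9630) = 4510358996/4815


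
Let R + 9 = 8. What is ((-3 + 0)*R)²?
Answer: 9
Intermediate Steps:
R = -1 (R = -9 + 8 = -1)
((-3 + 0)*R)² = ((-3 + 0)*(-1))² = (-3*(-1))² = 3² = 9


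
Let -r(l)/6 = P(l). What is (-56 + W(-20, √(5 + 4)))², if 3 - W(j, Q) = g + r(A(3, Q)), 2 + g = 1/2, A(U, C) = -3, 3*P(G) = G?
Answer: 13225/4 ≈ 3306.3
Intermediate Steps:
P(G) = G/3
g = -3/2 (g = -2 + 1/2 = -2 + ½ = -3/2 ≈ -1.5000)
r(l) = -2*l
W(j, Q) = -3/2 (W(j, Q) = 3 - (-3/2 - 2*(-3)) = 3 - (-3/2 + 6) = 3 - 1*9/2 = 3 - 9/2 = -3/2)
(-56 + W(-20, √(5 + 4)))² = (-56 - 3/2)² = (-115/2)² = 13225/4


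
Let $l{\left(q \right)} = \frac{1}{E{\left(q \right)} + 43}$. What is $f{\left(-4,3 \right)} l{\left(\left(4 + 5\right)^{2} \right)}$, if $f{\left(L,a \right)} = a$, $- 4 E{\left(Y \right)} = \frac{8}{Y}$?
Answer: $\frac{243}{3481} \approx 0.069808$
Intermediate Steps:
$E{\left(Y \right)} = - \frac{2}{Y}$ ($E{\left(Y \right)} = - \frac{8 \frac{1}{Y}}{4} = - \frac{2}{Y}$)
$l{\left(q \right)} = \frac{1}{43 - \frac{2}{q}}$ ($l{\left(q \right)} = \frac{1}{- \frac{2}{q} + 43} = \frac{1}{43 - \frac{2}{q}}$)
$f{\left(-4,3 \right)} l{\left(\left(4 + 5\right)^{2} \right)} = 3 \frac{\left(4 + 5\right)^{2}}{-2 + 43 \left(4 + 5\right)^{2}} = 3 \frac{9^{2}}{-2 + 43 \cdot 9^{2}} = 3 \frac{81}{-2 + 43 \cdot 81} = 3 \frac{81}{-2 + 3483} = 3 \cdot \frac{81}{3481} = \frac{243}{3481}$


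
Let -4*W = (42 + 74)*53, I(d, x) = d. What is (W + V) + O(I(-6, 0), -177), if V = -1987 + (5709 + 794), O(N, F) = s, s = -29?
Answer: 2950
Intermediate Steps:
O(N, F) = -29
W = -1537 (W = -(42 + 74)*53/4 = -29*53 = -¼*6148 = -1537)
V = 4516 (V = -1987 + 6503 = 4516)
(W + V) + O(I(-6, 0), -177) = (-1537 + 4516) - 29 = 2979 - 29 = 2950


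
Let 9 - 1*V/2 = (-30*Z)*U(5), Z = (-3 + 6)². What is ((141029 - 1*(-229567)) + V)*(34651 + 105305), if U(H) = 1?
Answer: 51945229224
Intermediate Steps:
Z = 9 (Z = 3² = 9)
V = 558 (V = 18 - 2*(-30*9) = 18 - (-540) = 18 - 2*(-270) = 18 + 540 = 558)
((141029 - 1*(-229567)) + V)*(34651 + 105305) = ((141029 - 1*(-229567)) + 558)*(34651 + 105305) = ((141029 + 229567) + 558)*139956 = (370596 + 558)*139956 = 371154*139956 = 51945229224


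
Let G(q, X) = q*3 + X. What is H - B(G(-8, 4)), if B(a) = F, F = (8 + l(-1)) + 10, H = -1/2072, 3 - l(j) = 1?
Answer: -41441/2072 ≈ -20.000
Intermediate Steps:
l(j) = 2 (l(j) = 3 - 1*1 = 3 - 1 = 2)
G(q, X) = X + 3*q (G(q, X) = 3*q + X = X + 3*q)
H = -1/2072 (H = -1*1/2072 = -1/2072 ≈ -0.00048263)
F = 20 (F = (8 + 2) + 10 = 10 + 10 = 20)
B(a) = 20
H - B(G(-8, 4)) = -1/2072 - 1*20 = -1/2072 - 20 = -41441/2072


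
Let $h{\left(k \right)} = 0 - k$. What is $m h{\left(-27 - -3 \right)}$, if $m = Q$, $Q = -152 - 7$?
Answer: $-3816$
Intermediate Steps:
$Q = -159$
$m = -159$
$h{\left(k \right)} = - k$
$m h{\left(-27 - -3 \right)} = - 159 \left(- (-27 - -3)\right) = - 159 \left(- (-27 + 3)\right) = - 159 \left(\left(-1\right) \left(-24\right)\right) = \left(-159\right) 24 = -3816$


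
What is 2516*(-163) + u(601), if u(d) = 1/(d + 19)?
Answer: -254266959/620 ≈ -4.1011e+5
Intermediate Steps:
u(d) = 1/(19 + d)
2516*(-163) + u(601) = 2516*(-163) + 1/(19 + 601) = -410108 + 1/620 = -254266959/620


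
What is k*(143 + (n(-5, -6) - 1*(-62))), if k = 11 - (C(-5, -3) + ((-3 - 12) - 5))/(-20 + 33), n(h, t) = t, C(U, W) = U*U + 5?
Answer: 26467/13 ≈ 2035.9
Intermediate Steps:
C(U, W) = 5 + U**2 (C(U, W) = U**2 + 5 = 5 + U**2)
k = 133/13 (k = 11 - ((5 + (-5)**2) + ((-3 - 12) - 5))/(-20 + 33) = 11 - ((5 + 25) + (-15 - 5))/13 = 11 - (30 - 20)/13 = 11 - 10/13 = 133/13 ≈ 10.231)
k*(143 + (n(-5, -6) - 1*(-62))) = 133*(143 + (-6 - 1*(-62)))/13 = 133*(143 + (-6 + 62))/13 = 133*(143 + 56)/13 = (133/13)*199 = 26467/13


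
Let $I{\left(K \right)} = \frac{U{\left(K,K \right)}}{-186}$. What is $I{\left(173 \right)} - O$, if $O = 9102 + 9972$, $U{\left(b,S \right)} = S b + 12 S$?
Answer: $- \frac{3579769}{186} \approx -19246.0$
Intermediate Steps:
$U{\left(b,S \right)} = 12 S + S b$
$O = 19074$
$I{\left(K \right)} = - \frac{K \left(12 + K\right)}{186}$ ($I{\left(K \right)} = \frac{K \left(12 + K\right)}{-186} = K \left(12 + K\right) \left(- \frac{1}{186}\right) = - \frac{K \left(12 + K\right)}{186}$)
$I{\left(173 \right)} - O = \left(- \frac{1}{186}\right) 173 \left(12 + 173\right) - 19074 = \left(- \frac{1}{186}\right) 173 \cdot 185 - 19074 = - \frac{32005}{186} - 19074 = - \frac{3579769}{186}$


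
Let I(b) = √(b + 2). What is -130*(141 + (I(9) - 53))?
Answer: -11440 - 130*√11 ≈ -11871.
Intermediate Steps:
I(b) = √(2 + b)
-130*(141 + (I(9) - 53)) = -130*(141 + (√(2 + 9) - 53)) = -130*(141 + (√11 - 53)) = -130*(141 + (-53 + √11)) = -130*(88 + √11) = -11440 - 130*√11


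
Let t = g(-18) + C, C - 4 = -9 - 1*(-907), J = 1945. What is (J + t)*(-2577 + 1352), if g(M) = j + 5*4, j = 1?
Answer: -3513300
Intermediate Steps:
g(M) = 21 (g(M) = 1 + 5*4 = 1 + 20 = 21)
C = 902 (C = 4 + (-9 - 1*(-907)) = 4 + (-9 + 907) = 4 + 898 = 902)
t = 923 (t = 21 + 902 = 923)
(J + t)*(-2577 + 1352) = (1945 + 923)*(-2577 + 1352) = 2868*(-1225) = -3513300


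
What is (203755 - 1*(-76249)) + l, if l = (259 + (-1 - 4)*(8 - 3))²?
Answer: 334760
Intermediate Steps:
l = 54756 (l = (259 - 5*5)² = (259 - 25)² = 234² = 54756)
(203755 - 1*(-76249)) + l = (203755 - 1*(-76249)) + 54756 = (203755 + 76249) + 54756 = 280004 + 54756 = 334760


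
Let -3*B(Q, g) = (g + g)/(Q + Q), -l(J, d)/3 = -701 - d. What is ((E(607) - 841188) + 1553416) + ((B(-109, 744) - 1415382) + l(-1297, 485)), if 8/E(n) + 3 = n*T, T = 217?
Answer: -2511024471946/3589261 ≈ -6.9959e+5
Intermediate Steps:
l(J, d) = 2103 + 3*d (l(J, d) = -3*(-701 - d) = 2103 + 3*d)
E(n) = 8/(-3 + 217*n) (E(n) = 8/(-3 + n*217) = 8/(-3 + 217*n))
B(Q, g) = -g/(3*Q) (B(Q, g) = -(g + g)/(3*(Q + Q)) = -2*g/(3*(2*Q)) = -2*g*1/(2*Q)/3 = -g/(3*Q))
((E(607) - 841188) + 1553416) + ((B(-109, 744) - 1415382) + l(-1297, 485)) = ((8/(-3 + 217*607) - 841188) + 1553416) + ((-1/3*744/(-109) - 1415382) + (2103 + 3*485)) = ((8/(-3 + 131719) - 841188) + 1553416) + ((-1/3*744*(-1/109) - 1415382) + (2103 + 1455)) = ((8/131716 - 841188) + 1553416) + ((248/109 - 1415382) + 3558) = ((8*(1/131716) - 841188) + 1553416) + (-154276390/109 + 3558) = ((2/32929 - 841188) + 1553416) - 153888568/109 = (-27699479650/32929 + 1553416) - 153888568/109 = 23452955814/32929 - 153888568/109 = -2511024471946/3589261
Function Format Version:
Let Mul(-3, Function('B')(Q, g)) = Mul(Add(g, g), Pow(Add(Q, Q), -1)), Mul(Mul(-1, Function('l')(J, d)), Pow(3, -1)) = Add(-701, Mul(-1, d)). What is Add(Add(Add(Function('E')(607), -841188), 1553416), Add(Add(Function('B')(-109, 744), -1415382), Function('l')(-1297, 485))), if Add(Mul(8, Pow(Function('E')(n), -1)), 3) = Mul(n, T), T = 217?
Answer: Rational(-2511024471946, 3589261) ≈ -6.9959e+5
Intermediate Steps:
Function('l')(J, d) = Add(2103, Mul(3, d)) (Function('l')(J, d) = Mul(-3, Add(-701, Mul(-1, d))) = Add(2103, Mul(3, d)))
Function('E')(n) = Mul(8, Pow(Add(-3, Mul(217, n)), -1)) (Function('E')(n) = Mul(8, Pow(Add(-3, Mul(n, 217)), -1)) = Mul(8, Pow(Add(-3, Mul(217, n)), -1)))
Function('B')(Q, g) = Mul(Rational(-1, 3), g, Pow(Q, -1)) (Function('B')(Q, g) = Mul(Rational(-1, 3), Mul(Add(g, g), Pow(Add(Q, Q), -1))) = Mul(Rational(-1, 3), Mul(Mul(2, g), Pow(Mul(2, Q), -1))) = Mul(Rational(-1, 3), Mul(Mul(2, g), Mul(Rational(1, 2), Pow(Q, -1)))) = Mul(Rational(-1, 3), Mul(g, Pow(Q, -1))) = Mul(Rational(-1, 3), g, Pow(Q, -1)))
Add(Add(Add(Function('E')(607), -841188), 1553416), Add(Add(Function('B')(-109, 744), -1415382), Function('l')(-1297, 485))) = Add(Add(Add(Mul(8, Pow(Add(-3, Mul(217, 607)), -1)), -841188), 1553416), Add(Add(Mul(Rational(-1, 3), 744, Pow(-109, -1)), -1415382), Add(2103, Mul(3, 485)))) = Add(Add(Add(Mul(8, Pow(Add(-3, 131719), -1)), -841188), 1553416), Add(Add(Mul(Rational(-1, 3), 744, Rational(-1, 109)), -1415382), Add(2103, 1455))) = Add(Add(Add(Mul(8, Pow(131716, -1)), -841188), 1553416), Add(Add(Rational(248, 109), -1415382), 3558)) = Add(Add(Add(Mul(8, Rational(1, 131716)), -841188), 1553416), Add(Rational(-154276390, 109), 3558)) = Add(Add(Add(Rational(2, 32929), -841188), 1553416), Rational(-153888568, 109)) = Add(Add(Rational(-27699479650, 32929), 1553416), Rational(-153888568, 109)) = Add(Rational(23452955814, 32929), Rational(-153888568, 109)) = Rational(-2511024471946, 3589261)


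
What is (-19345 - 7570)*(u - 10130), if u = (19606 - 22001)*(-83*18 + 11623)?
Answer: 653202422775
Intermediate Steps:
u = -24258955 (u = -2395*(-1494 + 11623) = -2395*10129 = -24258955)
(-19345 - 7570)*(u - 10130) = (-19345 - 7570)*(-24258955 - 10130) = -26915*(-24269085) = 653202422775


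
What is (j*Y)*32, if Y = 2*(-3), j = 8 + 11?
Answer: -3648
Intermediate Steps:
j = 19
Y = -6
(j*Y)*32 = (19*(-6))*32 = -114*32 = -3648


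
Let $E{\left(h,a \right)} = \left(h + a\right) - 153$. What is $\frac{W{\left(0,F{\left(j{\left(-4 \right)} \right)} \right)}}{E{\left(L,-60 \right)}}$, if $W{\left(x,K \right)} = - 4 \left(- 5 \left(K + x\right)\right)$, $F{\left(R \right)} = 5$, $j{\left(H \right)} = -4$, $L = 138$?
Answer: $- \frac{4}{3} \approx -1.3333$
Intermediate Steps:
$W{\left(x,K \right)} = 20 K + 20 x$ ($W{\left(x,K \right)} = - 4 \left(- 5 K - 5 x\right) = 20 K + 20 x$)
$E{\left(h,a \right)} = -153 + a + h$ ($E{\left(h,a \right)} = \left(a + h\right) - 153 = -153 + a + h$)
$\frac{W{\left(0,F{\left(j{\left(-4 \right)} \right)} \right)}}{E{\left(L,-60 \right)}} = \frac{20 \cdot 5 + 20 \cdot 0}{-153 - 60 + 138} = \frac{100 + 0}{-75} = 100 \left(- \frac{1}{75}\right) = - \frac{4}{3}$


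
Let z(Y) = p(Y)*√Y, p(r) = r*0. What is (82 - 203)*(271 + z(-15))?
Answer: -32791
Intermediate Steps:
p(r) = 0
z(Y) = 0 (z(Y) = 0*√Y = 0)
(82 - 203)*(271 + z(-15)) = (82 - 203)*(271 + 0) = -121*271 = -32791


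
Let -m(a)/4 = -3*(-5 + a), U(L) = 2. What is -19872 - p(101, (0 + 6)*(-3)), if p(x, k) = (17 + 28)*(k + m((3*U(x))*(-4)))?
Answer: -3402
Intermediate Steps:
m(a) = -60 + 12*a (m(a) = -(-12)*(-5 + a) = -4*(15 - 3*a) = -60 + 12*a)
p(x, k) = -15660 + 45*k (p(x, k) = (17 + 28)*(k + (-60 + 12*((3*2)*(-4)))) = 45*(k + (-60 + 12*(6*(-4)))) = 45*(k + (-60 + 12*(-24))) = 45*(k + (-60 - 288)) = 45*(k - 348) = 45*(-348 + k) = -15660 + 45*k)
-19872 - p(101, (0 + 6)*(-3)) = -19872 - (-15660 + 45*((0 + 6)*(-3))) = -19872 - (-15660 + 45*(6*(-3))) = -19872 - (-15660 + 45*(-18)) = -19872 - (-15660 - 810) = -19872 - 1*(-16470) = -19872 + 16470 = -3402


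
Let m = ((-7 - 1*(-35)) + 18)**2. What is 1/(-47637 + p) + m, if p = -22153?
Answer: 147675639/69790 ≈ 2116.0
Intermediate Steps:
m = 2116 (m = ((-7 + 35) + 18)**2 = (28 + 18)**2 = 46**2 = 2116)
1/(-47637 + p) + m = 1/(-47637 - 22153) + 2116 = 1/(-69790) + 2116 = -1/69790 + 2116 = 147675639/69790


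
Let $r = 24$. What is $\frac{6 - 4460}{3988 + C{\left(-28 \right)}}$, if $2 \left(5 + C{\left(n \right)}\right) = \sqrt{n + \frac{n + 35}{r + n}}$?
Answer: $- \frac{40549216}{36261249} + \frac{17816 i \sqrt{119}}{253828743} \approx -1.1183 + 0.00076567 i$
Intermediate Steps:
$C{\left(n \right)} = -5 + \frac{\sqrt{n + \frac{35 + n}{24 + n}}}{2}$ ($C{\left(n \right)} = -5 + \frac{\sqrt{n + \frac{n + 35}{24 + n}}}{2} = -5 + \frac{\sqrt{n + \frac{35 + n}{24 + n}}}{2}$)
$\frac{6 - 4460}{3988 + C{\left(-28 \right)}} = \frac{6 - 4460}{3988 - \left(5 - \frac{\sqrt{\frac{35 - 28 - 28 \left(24 - 28\right)}{24 - 28}}}{2}\right)} = - \frac{4454}{3988 - \left(5 - \frac{\sqrt{\frac{35 - 28 - -112}{-4}}}{2}\right)} = - \frac{4454}{3988 - \left(5 - \frac{\sqrt{- \frac{35 - 28 + 112}{4}}}{2}\right)} = - \frac{4454}{3988 - \left(5 - \frac{\sqrt{\left(- \frac{1}{4}\right) 119}}{2}\right)} = - \frac{4454}{3988 - \left(5 - \frac{\sqrt{- \frac{119}{4}}}{2}\right)} = - \frac{4454}{3988 - \left(5 - \frac{\frac{1}{2} i \sqrt{119}}{2}\right)} = - \frac{4454}{3988 - \left(5 - \frac{i \sqrt{119}}{4}\right)} = - \frac{4454}{3983 + \frac{i \sqrt{119}}{4}}$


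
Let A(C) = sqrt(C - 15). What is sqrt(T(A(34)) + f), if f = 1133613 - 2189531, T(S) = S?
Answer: sqrt(-1055918 + sqrt(19)) ≈ 1027.6*I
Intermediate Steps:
A(C) = sqrt(-15 + C)
f = -1055918
sqrt(T(A(34)) + f) = sqrt(sqrt(-15 + 34) - 1055918) = sqrt(sqrt(19) - 1055918) = sqrt(-1055918 + sqrt(19))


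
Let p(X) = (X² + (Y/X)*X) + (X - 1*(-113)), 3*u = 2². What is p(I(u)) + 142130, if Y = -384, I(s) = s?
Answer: 1276759/9 ≈ 1.4186e+5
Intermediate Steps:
u = 4/3 (u = (⅓)*2² = (⅓)*4 = 4/3 ≈ 1.3333)
p(X) = -271 + X + X² (p(X) = (X² + (-384/X)*X) + (X - 1*(-113)) = (X² - 384) + (X + 113) = (-384 + X²) + (113 + X) = -271 + X + X²)
p(I(u)) + 142130 = (-271 + 4/3 + (4/3)²) + 142130 = (-271 + 4/3 + 16/9) + 142130 = -2411/9 + 142130 = 1276759/9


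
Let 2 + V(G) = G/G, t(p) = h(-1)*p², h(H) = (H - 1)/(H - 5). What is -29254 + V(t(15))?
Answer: -29255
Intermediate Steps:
h(H) = (-1 + H)/(-5 + H)
t(p) = p²/3 (t(p) = ((-1 - 1)/(-5 - 1))*p² = (-2/(-6))*p² = (-⅙*(-2))*p² = p²/3)
V(G) = -1 (V(G) = -2 + G/G = -2 + 1 = -1)
-29254 + V(t(15)) = -29254 - 1 = -29255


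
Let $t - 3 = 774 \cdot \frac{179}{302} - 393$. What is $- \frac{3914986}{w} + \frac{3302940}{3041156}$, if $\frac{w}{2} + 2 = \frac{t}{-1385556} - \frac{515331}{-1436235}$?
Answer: $\frac{49689353633069951576785915}{41661562512873044769} \approx 1.1927 \cdot 10^{6}$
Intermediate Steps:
$t = \frac{10383}{151}$ ($t = 3 - \left(393 - 774 \cdot \frac{179}{302}\right) = 3 - \left(393 - 774 \cdot 179 \cdot \frac{1}{302}\right) = 3 + \left(774 \cdot \frac{179}{302} - 393\right) = 3 + \left(\frac{69273}{151} - 393\right) = 3 + \frac{9930}{151} = \frac{10383}{151} \approx 68.762$)
$w = - \frac{54797008128321}{16693754848370}$ ($w = -4 + 2 \left(\frac{10383}{151 \left(-1385556\right)} - \frac{515331}{-1436235}\right) = -4 + 2 \left(\frac{10383}{151} \left(- \frac{1}{1385556}\right) - - \frac{171777}{478745}\right) = -4 + 2 \left(- \frac{3461}{69739652} + \frac{171777}{478745}\right) = -4 + 2 \cdot \frac{11978011265159}{33387509696740} = -4 + \frac{11978011265159}{16693754848370} = - \frac{54797008128321}{16693754848370} \approx -3.2825$)
$- \frac{3914986}{w} + \frac{3302940}{3041156} = - \frac{3914986}{- \frac{54797008128321}{16693754848370}} + \frac{3302940}{3041156} = \left(-3914986\right) \left(- \frac{16693754848370}{54797008128321}\right) + 3302940 \cdot \frac{1}{3041156} = \frac{65355816518800672820}{54797008128321} + \frac{825735}{760289} = \frac{49689353633069951576785915}{41661562512873044769}$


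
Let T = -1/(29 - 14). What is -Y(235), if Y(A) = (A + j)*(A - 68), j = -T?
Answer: -588842/15 ≈ -39256.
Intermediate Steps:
T = -1/15 ≈ -0.066667
j = 1/15 (j = -1*(-1/15) = 1/15 ≈ 0.066667)
Y(A) = (-68 + A)*(1/15 + A) (Y(A) = (A + 1/15)*(A - 68) = (1/15 + A)*(-68 + A) = (-68 + A)*(1/15 + A))
-Y(235) = -(-68/15 + 235² - 1019/15*235) = -(-68/15 + 55225 - 47893/3) = -1*588842/15 = -588842/15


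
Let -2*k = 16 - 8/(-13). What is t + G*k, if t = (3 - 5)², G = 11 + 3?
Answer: -1460/13 ≈ -112.31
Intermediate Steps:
k = -108/13 (k = -(16 - 8/(-13))/2 = -(16 - 8*(-1/13))/2 = -(16 + 8/13)/2 = -½*216/13 = -108/13 ≈ -8.3077)
G = 14
t = 4 (t = (-2)² = 4)
t + G*k = 4 + 14*(-108/13) = 4 - 1512/13 = -1460/13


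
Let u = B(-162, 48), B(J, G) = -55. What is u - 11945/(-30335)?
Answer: -331296/6067 ≈ -54.606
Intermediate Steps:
u = -55
u - 11945/(-30335) = -55 - 11945/(-30335) = -55 - 11945*(-1)/30335 = -55 - 1*(-2389/6067) = -55 + 2389/6067 = -331296/6067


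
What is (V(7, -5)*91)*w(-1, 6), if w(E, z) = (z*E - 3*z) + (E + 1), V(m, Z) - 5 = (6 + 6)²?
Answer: -325416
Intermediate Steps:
V(m, Z) = 149 (V(m, Z) = 5 + (6 + 6)² = 5 + 12² = 5 + 144 = 149)
w(E, z) = 1 + E - 3*z + E*z (w(E, z) = (E*z - 3*z) + (1 + E) = (-3*z + E*z) + (1 + E) = 1 + E - 3*z + E*z)
(V(7, -5)*91)*w(-1, 6) = (149*91)*(1 - 1 - 3*6 - 1*6) = 13559*(1 - 1 - 18 - 6) = 13559*(-24) = -325416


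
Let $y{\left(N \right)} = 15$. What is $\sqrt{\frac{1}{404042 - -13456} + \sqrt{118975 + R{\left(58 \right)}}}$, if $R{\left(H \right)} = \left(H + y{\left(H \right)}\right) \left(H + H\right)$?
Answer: $\frac{\sqrt{417498 + 174304580004 \sqrt{127443}}}{417498} \approx 18.894$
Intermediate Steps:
$R{\left(H \right)} = 2 H \left(15 + H\right)$ ($R{\left(H \right)} = \left(H + 15\right) \left(H + H\right) = \left(15 + H\right) 2 H = 2 H \left(15 + H\right)$)
$\sqrt{\frac{1}{404042 - -13456} + \sqrt{118975 + R{\left(58 \right)}}} = \sqrt{\frac{1}{404042 - -13456} + \sqrt{118975 + 2 \cdot 58 \left(15 + 58\right)}} = \sqrt{\frac{1}{404042 + \left(13561 - 105\right)} + \sqrt{118975 + 2 \cdot 58 \cdot 73}} = \sqrt{\frac{1}{404042 + 13456} + \sqrt{118975 + 8468}} = \sqrt{\frac{1}{417498} + \sqrt{127443}}$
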